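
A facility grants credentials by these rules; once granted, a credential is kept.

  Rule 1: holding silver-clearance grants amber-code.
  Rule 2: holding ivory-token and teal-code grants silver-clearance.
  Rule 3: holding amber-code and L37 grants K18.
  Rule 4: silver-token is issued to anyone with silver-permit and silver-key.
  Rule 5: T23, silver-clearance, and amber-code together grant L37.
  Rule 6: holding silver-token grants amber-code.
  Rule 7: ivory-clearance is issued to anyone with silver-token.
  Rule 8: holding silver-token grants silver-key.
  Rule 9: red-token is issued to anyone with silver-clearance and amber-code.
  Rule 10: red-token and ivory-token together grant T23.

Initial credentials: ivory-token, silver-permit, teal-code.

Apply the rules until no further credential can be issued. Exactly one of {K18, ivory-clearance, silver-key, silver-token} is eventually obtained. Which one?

Holding ivory-token and teal-code grants silver-clearance (Rule 2).
Holding silver-clearance grants amber-code (Rule 1).
Holding silver-clearance and amber-code grants red-token (Rule 9).
Holding red-token and ivory-token grants T23 (Rule 10).
Holding T23, silver-clearance, and amber-code grants L37 (Rule 5).
Holding amber-code and L37 grants K18 (Rule 3).
silver-token would need silver-permit and silver-key (Rule 4), but silver-key is never granted. silver-key would need silver-token (Rule 8), but silver-token is never granted. ivory-clearance would need silver-token (Rule 7), but silver-token is never granted.

K18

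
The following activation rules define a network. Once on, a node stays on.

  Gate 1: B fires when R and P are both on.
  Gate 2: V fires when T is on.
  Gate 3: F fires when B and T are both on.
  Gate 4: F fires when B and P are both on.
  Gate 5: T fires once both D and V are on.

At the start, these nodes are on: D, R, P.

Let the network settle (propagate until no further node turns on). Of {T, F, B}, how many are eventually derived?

2

R and P are on, so B fires (Gate 1).
Gate 4: B and P on → F on.
T would need D and V (Gate 5), but V never turns on.
F: reached.
B: reached.
Reached: F and B — 2 of the 3.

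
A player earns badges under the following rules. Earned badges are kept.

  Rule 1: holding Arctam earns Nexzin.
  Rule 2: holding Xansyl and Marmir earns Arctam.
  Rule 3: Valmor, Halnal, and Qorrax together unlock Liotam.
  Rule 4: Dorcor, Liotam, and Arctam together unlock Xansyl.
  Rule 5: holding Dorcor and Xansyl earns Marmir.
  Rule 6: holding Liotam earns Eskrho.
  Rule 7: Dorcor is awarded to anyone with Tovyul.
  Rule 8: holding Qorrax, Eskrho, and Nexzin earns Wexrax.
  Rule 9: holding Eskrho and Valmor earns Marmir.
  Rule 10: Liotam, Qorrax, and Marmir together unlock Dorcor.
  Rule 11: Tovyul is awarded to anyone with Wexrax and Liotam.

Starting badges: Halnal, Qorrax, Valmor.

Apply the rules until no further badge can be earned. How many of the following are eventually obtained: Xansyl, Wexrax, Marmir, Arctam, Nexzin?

1

With Valmor, Halnal, and Qorrax, Liotam is earned (Rule 3).
With Liotam, Eskrho is earned (Rule 6).
With Eskrho and Valmor, Marmir is earned (Rule 9).
Xansyl would need Dorcor, Liotam, and Arctam (Rule 4), but Arctam is never earned.
Wexrax would need Qorrax, Eskrho, and Nexzin (Rule 8), but Nexzin is never earned.
Marmir: reached.
Arctam would need Xansyl and Marmir (Rule 2), but Xansyl is never earned.
Nexzin would need Arctam (Rule 1), but Arctam is never earned.
Reached: Marmir — 1 of the 5.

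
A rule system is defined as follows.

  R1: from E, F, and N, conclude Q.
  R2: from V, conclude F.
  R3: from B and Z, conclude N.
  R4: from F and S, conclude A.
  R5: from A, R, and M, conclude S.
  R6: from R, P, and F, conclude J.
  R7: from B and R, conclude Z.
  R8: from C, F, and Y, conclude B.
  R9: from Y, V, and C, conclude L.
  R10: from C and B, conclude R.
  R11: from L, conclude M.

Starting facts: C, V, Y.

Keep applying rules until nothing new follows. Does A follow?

A would need F and S (R4), but S is never established.

No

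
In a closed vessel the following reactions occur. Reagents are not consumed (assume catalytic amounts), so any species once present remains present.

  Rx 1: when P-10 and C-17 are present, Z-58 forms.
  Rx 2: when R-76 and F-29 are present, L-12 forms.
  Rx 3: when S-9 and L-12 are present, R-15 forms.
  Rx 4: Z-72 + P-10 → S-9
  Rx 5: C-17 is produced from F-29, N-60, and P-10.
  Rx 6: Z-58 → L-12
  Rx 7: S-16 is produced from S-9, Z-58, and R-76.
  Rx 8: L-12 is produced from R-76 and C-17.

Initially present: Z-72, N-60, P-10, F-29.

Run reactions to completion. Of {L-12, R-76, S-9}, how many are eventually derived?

F-29, N-60, and P-10 present → C-17 forms (Rx 5).
Z-72 and P-10 present → S-9 forms (Rx 4).
P-10 and C-17 present → Z-58 forms (Rx 1).
Z-58 present → L-12 forms (Rx 6).
L-12: reached.
No rule produces R-76, and it is not given.
S-9: reached.
Reached: L-12 and S-9 — 2 of the 3.

2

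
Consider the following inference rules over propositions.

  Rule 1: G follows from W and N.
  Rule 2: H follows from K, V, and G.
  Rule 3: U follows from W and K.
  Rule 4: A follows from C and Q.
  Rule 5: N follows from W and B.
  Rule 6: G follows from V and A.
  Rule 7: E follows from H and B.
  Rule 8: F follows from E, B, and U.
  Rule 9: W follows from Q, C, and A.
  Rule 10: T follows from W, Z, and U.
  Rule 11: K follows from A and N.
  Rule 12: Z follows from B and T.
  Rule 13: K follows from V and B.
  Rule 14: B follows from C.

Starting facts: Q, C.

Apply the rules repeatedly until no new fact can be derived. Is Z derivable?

Z would need B and T (Rule 12), but T is never established.

No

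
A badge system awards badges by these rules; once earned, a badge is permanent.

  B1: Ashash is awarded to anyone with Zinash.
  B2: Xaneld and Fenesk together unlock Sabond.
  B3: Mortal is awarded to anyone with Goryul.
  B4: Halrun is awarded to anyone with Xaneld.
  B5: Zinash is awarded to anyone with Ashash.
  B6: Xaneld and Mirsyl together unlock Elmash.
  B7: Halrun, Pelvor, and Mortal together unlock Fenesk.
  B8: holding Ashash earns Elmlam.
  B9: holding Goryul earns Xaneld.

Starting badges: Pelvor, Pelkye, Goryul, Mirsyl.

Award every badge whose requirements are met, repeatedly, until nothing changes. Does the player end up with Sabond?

With Goryul, Mortal is earned (B3).
With Goryul, Xaneld is earned (B9).
With Xaneld, Halrun is earned (B4).
With Halrun, Pelvor, and Mortal, Fenesk is earned (B7).
With Xaneld and Fenesk, Sabond is earned (B2).

Yes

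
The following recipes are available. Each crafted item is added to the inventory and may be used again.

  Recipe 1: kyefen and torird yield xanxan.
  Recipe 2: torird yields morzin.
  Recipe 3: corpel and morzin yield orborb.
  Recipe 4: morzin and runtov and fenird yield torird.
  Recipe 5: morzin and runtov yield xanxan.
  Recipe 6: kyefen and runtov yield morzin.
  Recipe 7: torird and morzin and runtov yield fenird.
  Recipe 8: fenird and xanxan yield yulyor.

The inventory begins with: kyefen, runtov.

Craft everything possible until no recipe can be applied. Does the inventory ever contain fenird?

fenird would need torird, morzin, and runtov (Recipe 7), but torird is never obtained.

No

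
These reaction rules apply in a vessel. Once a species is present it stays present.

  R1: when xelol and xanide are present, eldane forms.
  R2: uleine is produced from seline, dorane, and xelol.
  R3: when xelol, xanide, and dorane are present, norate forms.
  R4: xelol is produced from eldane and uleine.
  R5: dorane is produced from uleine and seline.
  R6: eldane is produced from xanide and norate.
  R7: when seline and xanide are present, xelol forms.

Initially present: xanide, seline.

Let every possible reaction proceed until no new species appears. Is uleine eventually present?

No

uleine would need seline, dorane, and xelol (R2), but dorane never forms.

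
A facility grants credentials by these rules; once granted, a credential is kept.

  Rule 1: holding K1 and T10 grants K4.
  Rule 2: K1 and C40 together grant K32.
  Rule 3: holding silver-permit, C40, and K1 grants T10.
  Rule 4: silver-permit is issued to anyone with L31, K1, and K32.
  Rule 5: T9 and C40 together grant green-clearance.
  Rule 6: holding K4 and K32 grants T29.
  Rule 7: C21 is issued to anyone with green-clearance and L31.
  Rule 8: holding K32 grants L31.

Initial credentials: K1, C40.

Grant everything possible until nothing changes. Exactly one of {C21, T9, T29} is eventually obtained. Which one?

T29

Holding K1 and C40 grants K32 (Rule 2).
Holding K32 grants L31 (Rule 8).
Holding L31, K1, and K32 grants silver-permit (Rule 4).
Holding silver-permit, C40, and K1 grants T10 (Rule 3).
Holding K1 and T10 grants K4 (Rule 1).
Holding K4 and K32 grants T29 (Rule 6).
No rule produces T9, and it is not given. C21 would need green-clearance and L31 (Rule 7), but green-clearance is never granted.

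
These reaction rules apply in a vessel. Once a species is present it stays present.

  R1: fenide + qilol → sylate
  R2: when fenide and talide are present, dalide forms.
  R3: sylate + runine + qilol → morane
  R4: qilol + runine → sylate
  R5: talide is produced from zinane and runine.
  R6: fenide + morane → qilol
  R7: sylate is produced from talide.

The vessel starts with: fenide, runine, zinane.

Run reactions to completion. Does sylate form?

zinane and runine present → talide forms (R5).
talide present → sylate forms (R7).

Yes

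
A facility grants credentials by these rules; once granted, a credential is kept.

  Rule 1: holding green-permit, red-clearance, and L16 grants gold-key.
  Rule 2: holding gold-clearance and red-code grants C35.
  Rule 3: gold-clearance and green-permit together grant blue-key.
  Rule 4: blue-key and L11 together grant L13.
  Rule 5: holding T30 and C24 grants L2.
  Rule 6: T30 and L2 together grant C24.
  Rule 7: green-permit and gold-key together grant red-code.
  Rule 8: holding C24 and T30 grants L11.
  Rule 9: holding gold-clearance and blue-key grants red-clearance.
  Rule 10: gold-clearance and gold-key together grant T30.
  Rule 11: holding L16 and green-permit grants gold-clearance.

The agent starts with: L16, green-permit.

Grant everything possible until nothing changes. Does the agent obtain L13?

L13 would need blue-key and L11 (Rule 4), but L11 is never granted.

No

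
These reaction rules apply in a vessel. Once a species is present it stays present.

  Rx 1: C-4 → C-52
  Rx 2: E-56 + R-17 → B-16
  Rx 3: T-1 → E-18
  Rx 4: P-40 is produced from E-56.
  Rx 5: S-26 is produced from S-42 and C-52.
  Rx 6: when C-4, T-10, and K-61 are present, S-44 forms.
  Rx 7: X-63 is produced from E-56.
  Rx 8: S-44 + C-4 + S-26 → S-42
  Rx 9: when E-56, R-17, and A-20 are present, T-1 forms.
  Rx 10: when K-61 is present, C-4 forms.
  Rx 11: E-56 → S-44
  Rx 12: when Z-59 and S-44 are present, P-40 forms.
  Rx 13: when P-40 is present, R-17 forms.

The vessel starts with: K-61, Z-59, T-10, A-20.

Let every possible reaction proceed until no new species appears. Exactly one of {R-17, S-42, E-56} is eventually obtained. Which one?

K-61 present → C-4 forms (Rx 10).
C-4, T-10, and K-61 present → S-44 forms (Rx 6).
Z-59 and S-44 present → P-40 forms (Rx 12).
P-40 present → R-17 forms (Rx 13).
No rule produces E-56, and it is not given. S-42 would need S-44, C-4, and S-26 (Rx 8), but S-26 never forms.

R-17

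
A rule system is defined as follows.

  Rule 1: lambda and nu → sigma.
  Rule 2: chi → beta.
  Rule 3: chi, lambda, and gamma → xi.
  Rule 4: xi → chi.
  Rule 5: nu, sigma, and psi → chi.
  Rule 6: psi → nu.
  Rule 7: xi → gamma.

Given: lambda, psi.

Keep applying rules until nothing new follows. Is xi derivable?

No

xi would need chi, lambda, and gamma (Rule 3), but gamma is never established.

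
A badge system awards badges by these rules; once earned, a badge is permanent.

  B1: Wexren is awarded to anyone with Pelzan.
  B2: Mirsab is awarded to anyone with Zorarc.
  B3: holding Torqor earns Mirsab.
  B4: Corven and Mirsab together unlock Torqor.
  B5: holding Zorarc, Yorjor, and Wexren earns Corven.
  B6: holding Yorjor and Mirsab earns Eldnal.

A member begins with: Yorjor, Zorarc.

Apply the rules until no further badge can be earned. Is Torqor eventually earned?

Torqor would need Corven and Mirsab (B4), but Corven is never earned.

No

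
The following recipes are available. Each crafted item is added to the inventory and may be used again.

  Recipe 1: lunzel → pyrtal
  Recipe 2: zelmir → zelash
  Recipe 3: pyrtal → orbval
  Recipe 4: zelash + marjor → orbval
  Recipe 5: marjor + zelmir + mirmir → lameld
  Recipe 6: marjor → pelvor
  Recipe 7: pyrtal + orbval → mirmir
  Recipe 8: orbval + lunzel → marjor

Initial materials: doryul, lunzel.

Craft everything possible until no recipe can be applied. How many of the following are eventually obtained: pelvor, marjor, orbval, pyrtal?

Using Recipe 1, lunzel makes pyrtal.
pyrtal → orbval (Recipe 3).
Using Recipe 8, orbval and lunzel make marjor.
marjor → pelvor (Recipe 6).
pelvor: reached.
marjor: reached.
orbval: reached.
pyrtal: reached.
All 4 are reached.

4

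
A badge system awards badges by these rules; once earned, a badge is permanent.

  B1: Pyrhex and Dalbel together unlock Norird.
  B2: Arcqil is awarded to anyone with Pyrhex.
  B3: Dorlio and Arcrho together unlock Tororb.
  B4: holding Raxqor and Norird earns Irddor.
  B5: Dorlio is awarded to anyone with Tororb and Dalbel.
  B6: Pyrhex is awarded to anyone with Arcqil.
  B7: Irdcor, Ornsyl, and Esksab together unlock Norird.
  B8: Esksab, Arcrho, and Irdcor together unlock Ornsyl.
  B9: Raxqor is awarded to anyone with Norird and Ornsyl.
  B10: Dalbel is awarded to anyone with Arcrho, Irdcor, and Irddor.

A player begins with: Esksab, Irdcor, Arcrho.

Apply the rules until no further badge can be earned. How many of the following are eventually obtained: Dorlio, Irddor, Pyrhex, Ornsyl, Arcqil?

2

With Esksab, Arcrho, and Irdcor, Ornsyl is earned (B8).
With Irdcor, Ornsyl, and Esksab, Norird is earned (B7).
With Norird and Ornsyl, Raxqor is earned (B9).
With Raxqor and Norird, Irddor is earned (B4).
Dorlio would need Tororb and Dalbel (B5), but Tororb is never earned.
Irddor: reached.
Pyrhex would need Arcqil (B6), but Arcqil is never earned.
Ornsyl: reached.
Arcqil would need Pyrhex (B2), but Pyrhex is never earned.
Reached: Irddor and Ornsyl — 2 of the 5.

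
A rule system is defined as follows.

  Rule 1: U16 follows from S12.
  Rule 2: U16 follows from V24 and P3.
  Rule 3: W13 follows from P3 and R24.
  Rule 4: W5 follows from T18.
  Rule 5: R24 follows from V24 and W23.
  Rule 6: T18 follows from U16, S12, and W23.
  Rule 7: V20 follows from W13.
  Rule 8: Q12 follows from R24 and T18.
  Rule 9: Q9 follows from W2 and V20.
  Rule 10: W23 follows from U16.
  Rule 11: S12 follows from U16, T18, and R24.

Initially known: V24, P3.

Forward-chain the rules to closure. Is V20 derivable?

Yes

From V24 and P3, Rule 2 gives U16.
From U16, Rule 10 gives W23.
From V24 and W23, Rule 5 gives R24.
From P3 and R24, Rule 3 gives W13.
From W13, Rule 7 gives V20.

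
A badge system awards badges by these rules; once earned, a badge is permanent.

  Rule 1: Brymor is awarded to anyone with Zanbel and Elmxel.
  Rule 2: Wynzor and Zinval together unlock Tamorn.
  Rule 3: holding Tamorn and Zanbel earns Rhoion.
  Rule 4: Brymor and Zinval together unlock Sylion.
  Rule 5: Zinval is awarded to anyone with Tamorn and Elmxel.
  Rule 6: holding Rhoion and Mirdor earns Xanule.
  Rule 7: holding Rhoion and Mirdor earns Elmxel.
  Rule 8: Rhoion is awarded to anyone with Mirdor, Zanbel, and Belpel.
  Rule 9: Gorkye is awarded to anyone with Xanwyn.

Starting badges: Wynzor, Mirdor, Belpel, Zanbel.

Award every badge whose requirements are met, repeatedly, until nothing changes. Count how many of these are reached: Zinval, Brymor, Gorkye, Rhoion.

2

With Mirdor, Zanbel, and Belpel, Rhoion is earned (Rule 8).
With Rhoion and Mirdor, Elmxel is earned (Rule 7).
With Zanbel and Elmxel, Brymor is earned (Rule 1).
Zinval would need Tamorn and Elmxel (Rule 5), but Tamorn is never earned.
Brymor: reached.
Gorkye would need Xanwyn (Rule 9), but Xanwyn is never earned.
Rhoion: reached.
Reached: Brymor and Rhoion — 2 of the 4.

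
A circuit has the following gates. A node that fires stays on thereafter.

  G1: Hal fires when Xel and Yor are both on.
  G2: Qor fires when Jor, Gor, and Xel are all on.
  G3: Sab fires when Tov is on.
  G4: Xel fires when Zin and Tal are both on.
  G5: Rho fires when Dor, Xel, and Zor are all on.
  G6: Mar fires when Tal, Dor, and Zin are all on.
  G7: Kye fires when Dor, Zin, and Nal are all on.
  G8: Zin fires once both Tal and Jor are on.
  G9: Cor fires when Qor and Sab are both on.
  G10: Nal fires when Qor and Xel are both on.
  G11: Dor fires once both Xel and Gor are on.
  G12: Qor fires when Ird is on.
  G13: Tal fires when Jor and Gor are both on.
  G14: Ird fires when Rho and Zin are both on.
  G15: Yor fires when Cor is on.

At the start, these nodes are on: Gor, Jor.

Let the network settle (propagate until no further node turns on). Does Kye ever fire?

G13: Jor and Gor on → Tal on.
G8: Tal and Jor on → Zin on.
G4: Zin and Tal on → Xel on.
G11: Xel and Gor on → Dor on.
G2: Jor, Gor, and Xel on → Qor on.
Qor and Xel are on, so Nal fires (G10).
G7: Dor, Zin, and Nal on → Kye on.

Yes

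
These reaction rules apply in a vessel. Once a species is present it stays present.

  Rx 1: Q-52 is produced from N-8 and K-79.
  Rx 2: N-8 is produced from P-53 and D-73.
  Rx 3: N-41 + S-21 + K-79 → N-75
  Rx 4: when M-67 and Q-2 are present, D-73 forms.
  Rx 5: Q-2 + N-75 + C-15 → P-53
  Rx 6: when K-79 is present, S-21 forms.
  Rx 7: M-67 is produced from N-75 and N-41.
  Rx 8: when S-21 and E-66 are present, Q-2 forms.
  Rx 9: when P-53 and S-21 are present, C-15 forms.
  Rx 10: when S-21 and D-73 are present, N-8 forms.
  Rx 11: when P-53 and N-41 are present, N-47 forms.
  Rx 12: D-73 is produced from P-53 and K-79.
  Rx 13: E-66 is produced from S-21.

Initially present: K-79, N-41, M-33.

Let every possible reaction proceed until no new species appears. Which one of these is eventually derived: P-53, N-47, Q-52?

K-79 present → S-21 forms (Rx 6).
N-41, S-21, and K-79 present → N-75 forms (Rx 3).
S-21 present → E-66 forms (Rx 13).
N-75 and N-41 present → M-67 forms (Rx 7).
S-21 and E-66 present → Q-2 forms (Rx 8).
M-67 and Q-2 present → D-73 forms (Rx 4).
S-21 and D-73 present → N-8 forms (Rx 10).
N-8 and K-79 present → Q-52 forms (Rx 1).
N-47 would need P-53 and N-41 (Rx 11), but P-53 never forms. P-53 would need Q-2, N-75, and C-15 (Rx 5), but C-15 never forms.

Q-52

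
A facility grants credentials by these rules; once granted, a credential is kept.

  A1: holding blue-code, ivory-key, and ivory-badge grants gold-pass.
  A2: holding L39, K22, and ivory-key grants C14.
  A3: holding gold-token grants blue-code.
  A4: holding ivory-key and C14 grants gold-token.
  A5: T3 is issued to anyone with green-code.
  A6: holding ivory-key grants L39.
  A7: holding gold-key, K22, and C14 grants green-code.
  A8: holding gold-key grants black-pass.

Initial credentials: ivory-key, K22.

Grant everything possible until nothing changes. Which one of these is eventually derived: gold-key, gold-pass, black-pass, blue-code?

blue-code

Holding ivory-key grants L39 (A6).
Holding L39, K22, and ivory-key grants C14 (A2).
Holding ivory-key and C14 grants gold-token (A4).
Holding gold-token grants blue-code (A3).
black-pass would need gold-key (A8), but gold-key is never granted. No rule produces gold-key, and it is not given. gold-pass would need blue-code, ivory-key, and ivory-badge (A1), but ivory-badge is never granted.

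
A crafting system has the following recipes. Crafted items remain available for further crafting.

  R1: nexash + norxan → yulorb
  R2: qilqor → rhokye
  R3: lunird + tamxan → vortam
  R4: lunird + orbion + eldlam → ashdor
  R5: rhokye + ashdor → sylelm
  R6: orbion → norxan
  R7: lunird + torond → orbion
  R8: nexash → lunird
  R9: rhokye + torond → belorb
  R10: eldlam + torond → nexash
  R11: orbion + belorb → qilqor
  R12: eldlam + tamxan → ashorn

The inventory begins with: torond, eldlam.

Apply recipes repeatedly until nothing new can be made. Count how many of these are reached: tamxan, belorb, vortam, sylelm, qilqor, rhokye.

No rule produces tamxan, and it is not given.
belorb would need rhokye and torond (R9), but rhokye is never obtained.
vortam would need lunird and tamxan (R3), but tamxan is never obtained.
sylelm would need rhokye and ashdor (R5), but rhokye is never obtained.
qilqor would need orbion and belorb (R11), but belorb is never obtained.
rhokye would need qilqor (R2), but qilqor is never obtained.
None of the 6 are reached.

0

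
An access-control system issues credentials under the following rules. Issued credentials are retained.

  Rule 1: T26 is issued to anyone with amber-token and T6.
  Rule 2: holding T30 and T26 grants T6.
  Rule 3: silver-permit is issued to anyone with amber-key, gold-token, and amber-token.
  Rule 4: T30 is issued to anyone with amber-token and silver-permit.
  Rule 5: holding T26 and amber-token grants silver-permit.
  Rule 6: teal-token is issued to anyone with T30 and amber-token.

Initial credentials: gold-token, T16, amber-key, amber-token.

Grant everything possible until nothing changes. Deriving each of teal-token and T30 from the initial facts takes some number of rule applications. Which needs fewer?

T30

T30: Holding amber-key, gold-token, and amber-token grants silver-permit (Rule 3). Holding amber-token and silver-permit grants T30 (Rule 4). [2 rule applications]
teal-token: Holding amber-key, gold-token, and amber-token grants silver-permit (Rule 3). Holding amber-token and silver-permit grants T30 (Rule 4). Holding T30 and amber-token grants teal-token (Rule 6). [3 rule applications]
T30 needs fewer.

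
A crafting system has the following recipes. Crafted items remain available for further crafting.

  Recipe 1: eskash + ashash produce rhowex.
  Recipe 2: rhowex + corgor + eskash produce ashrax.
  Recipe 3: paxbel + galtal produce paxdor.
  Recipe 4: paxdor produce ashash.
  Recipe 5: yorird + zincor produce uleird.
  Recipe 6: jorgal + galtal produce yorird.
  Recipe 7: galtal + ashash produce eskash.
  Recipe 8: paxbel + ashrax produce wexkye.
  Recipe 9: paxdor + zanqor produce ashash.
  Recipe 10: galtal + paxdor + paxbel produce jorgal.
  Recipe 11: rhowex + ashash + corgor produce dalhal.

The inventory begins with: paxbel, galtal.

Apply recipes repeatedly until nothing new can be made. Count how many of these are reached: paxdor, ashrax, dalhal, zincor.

Using Recipe 3, paxbel and galtal make paxdor.
paxdor: reached.
ashrax would need rhowex, corgor, and eskash (Recipe 2), but corgor is never obtained.
dalhal would need rhowex, ashash, and corgor (Recipe 11), but corgor is never obtained.
No rule produces zincor, and it is not given.
Reached: paxdor — 1 of the 4.

1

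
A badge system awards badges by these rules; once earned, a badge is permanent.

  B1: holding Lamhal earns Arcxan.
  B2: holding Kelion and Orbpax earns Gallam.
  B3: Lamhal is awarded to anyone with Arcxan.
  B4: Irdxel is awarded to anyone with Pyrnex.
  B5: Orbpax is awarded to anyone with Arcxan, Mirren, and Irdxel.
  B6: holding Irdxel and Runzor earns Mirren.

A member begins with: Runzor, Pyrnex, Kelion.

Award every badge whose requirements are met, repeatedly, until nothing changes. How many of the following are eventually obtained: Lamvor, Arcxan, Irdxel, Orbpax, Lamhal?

1

With Pyrnex, Irdxel is earned (B4).
No rule produces Lamvor, and it is not given.
Arcxan would need Lamhal (B1), but Lamhal is never earned.
Irdxel: reached.
Orbpax would need Arcxan, Mirren, and Irdxel (B5), but Arcxan is never earned.
Lamhal would need Arcxan (B3), but Arcxan is never earned.
Reached: Irdxel — 1 of the 5.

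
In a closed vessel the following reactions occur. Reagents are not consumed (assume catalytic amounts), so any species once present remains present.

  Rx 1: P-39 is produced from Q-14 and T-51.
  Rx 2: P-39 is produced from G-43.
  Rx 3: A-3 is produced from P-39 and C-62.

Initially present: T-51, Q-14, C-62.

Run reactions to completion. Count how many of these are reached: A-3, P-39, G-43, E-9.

Q-14 and T-51 present → P-39 forms (Rx 1).
P-39 and C-62 present → A-3 forms (Rx 3).
A-3: reached.
P-39: reached.
No rule produces G-43, and it is not given.
No rule produces E-9, and it is not given.
Reached: A-3 and P-39 — 2 of the 4.

2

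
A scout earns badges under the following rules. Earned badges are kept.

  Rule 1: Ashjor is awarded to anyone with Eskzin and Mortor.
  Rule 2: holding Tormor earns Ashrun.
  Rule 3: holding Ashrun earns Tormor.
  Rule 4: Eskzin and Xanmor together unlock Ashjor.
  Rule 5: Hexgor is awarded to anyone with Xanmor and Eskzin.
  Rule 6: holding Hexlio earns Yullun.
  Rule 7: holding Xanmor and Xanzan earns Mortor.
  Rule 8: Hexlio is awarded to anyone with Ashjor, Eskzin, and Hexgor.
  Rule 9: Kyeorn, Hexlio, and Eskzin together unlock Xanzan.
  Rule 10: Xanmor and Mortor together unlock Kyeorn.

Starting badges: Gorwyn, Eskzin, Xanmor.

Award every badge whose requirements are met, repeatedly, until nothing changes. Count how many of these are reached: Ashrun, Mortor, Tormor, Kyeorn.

0

Ashrun would need Tormor (Rule 2), but Tormor is never earned.
Mortor would need Xanmor and Xanzan (Rule 7), but Xanzan is never earned.
Tormor would need Ashrun (Rule 3), but Ashrun is never earned.
Kyeorn would need Xanmor and Mortor (Rule 10), but Mortor is never earned.
None of the 4 are reached.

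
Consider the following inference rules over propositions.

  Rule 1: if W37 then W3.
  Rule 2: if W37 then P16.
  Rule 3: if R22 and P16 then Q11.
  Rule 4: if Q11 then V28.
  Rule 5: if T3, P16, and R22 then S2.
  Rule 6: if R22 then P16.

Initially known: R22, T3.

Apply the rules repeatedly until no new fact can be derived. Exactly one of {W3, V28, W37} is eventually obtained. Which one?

V28

R22 holds, so P16 follows (Rule 6).
From R22 and P16, Rule 3 gives Q11.
Q11 holds, so V28 follows (Rule 4).
W3 would need W37 (Rule 1), but W37 is never established. No rule produces W37, and it is not given.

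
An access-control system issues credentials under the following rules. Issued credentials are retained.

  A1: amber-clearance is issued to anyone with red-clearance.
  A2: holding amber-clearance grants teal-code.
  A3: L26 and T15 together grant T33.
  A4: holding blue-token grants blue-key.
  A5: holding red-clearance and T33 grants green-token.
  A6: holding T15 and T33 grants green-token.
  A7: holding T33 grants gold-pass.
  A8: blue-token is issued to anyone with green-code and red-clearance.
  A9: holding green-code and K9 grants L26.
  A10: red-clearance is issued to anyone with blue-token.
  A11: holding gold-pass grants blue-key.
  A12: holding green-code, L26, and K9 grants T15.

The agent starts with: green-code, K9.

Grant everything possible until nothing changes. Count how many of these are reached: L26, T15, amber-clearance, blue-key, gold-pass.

Holding green-code and K9 grants L26 (A9).
Holding green-code, L26, and K9 grants T15 (A12).
Holding L26 and T15 grants T33 (A3).
Holding T33 grants gold-pass (A7).
Holding gold-pass grants blue-key (A11).
L26: reached.
T15: reached.
amber-clearance would need red-clearance (A1), but red-clearance is never granted.
blue-key: reached.
gold-pass: reached.
Reached: L26, T15, blue-key, and gold-pass — 4 of the 5.

4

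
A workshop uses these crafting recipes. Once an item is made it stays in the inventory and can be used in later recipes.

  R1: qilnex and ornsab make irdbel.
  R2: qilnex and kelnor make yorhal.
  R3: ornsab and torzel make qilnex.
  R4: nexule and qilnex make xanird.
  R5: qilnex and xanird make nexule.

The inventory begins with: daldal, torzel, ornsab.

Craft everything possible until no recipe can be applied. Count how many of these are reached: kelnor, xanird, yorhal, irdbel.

1

ornsab and torzel → qilnex (R3).
Using R1, qilnex and ornsab make irdbel.
No rule produces kelnor, and it is not given.
xanird would need nexule and qilnex (R4), but nexule is never obtained.
yorhal would need qilnex and kelnor (R2), but kelnor is never obtained.
irdbel: reached.
Reached: irdbel — 1 of the 4.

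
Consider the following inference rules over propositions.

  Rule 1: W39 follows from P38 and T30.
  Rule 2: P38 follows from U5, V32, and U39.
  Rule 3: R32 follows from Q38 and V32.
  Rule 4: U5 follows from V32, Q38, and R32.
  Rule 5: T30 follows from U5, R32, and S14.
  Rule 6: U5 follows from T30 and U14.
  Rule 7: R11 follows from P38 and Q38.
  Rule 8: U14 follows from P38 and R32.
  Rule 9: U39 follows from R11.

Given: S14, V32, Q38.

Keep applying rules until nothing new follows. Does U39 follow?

No

U39 would need R11 (Rule 9), but R11 is never established.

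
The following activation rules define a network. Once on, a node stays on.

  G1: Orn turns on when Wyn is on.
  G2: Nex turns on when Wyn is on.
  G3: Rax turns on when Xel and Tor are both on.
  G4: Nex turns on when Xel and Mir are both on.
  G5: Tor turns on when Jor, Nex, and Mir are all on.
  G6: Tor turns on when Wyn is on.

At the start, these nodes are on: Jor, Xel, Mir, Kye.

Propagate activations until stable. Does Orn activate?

Orn would need Wyn (G1), but Wyn never turns on.

No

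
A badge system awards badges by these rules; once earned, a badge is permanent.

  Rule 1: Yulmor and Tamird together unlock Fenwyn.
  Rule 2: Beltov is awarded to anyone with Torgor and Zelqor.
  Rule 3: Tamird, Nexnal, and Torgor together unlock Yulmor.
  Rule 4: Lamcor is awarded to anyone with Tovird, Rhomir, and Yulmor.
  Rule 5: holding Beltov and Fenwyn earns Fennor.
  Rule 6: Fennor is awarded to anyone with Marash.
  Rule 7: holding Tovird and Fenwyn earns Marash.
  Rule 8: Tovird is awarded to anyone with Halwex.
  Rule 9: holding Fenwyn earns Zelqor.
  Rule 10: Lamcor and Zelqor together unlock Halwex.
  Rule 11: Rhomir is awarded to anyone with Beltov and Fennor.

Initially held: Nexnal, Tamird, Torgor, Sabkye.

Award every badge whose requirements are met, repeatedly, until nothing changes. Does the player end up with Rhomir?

Yes

With Tamird, Nexnal, and Torgor, Yulmor is earned (Rule 3).
With Yulmor and Tamird, Fenwyn is earned (Rule 1).
With Fenwyn, Zelqor is earned (Rule 9).
With Torgor and Zelqor, Beltov is earned (Rule 2).
With Beltov and Fenwyn, Fennor is earned (Rule 5).
With Beltov and Fennor, Rhomir is earned (Rule 11).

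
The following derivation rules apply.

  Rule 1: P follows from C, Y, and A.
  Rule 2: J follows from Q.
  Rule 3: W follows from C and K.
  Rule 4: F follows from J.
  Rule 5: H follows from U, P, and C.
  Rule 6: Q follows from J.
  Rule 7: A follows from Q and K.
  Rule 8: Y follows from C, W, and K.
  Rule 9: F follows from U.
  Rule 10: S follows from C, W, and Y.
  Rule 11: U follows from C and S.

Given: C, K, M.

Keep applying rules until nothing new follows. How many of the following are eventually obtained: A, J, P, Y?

From C and K, Rule 3 gives W.
C, W, and K hold, so Y follows (Rule 8).
A would need Q and K (Rule 7), but Q is never established.
J would need Q (Rule 2), but Q is never established.
P would need C, Y, and A (Rule 1), but A is never established.
Y: reached.
Reached: Y — 1 of the 4.

1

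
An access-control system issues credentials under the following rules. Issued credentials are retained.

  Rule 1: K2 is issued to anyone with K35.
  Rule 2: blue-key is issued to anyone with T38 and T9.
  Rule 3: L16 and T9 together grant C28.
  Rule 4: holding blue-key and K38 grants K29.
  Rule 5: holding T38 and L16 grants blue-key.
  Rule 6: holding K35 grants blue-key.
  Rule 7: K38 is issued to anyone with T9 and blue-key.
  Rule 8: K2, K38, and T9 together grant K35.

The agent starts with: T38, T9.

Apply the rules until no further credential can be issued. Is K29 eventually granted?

Holding T38 and T9 grants blue-key (Rule 2).
Holding T9 and blue-key grants K38 (Rule 7).
Holding blue-key and K38 grants K29 (Rule 4).

Yes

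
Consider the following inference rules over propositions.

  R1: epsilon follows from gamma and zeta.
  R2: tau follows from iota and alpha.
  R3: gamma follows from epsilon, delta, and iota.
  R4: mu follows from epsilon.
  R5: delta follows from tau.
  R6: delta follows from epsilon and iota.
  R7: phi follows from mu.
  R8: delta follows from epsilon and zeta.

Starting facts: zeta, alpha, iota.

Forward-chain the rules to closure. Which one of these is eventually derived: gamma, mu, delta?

delta

iota and alpha hold, so tau follows (R2).
tau holds, so delta follows (R5).
gamma would need epsilon, delta, and iota (R3), but epsilon is never established. mu would need epsilon (R4), but epsilon is never established.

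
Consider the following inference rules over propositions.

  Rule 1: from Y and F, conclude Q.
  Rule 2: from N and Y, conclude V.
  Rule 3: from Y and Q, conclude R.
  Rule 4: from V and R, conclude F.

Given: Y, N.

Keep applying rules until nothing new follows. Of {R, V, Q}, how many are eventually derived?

1

From N and Y, Rule 2 gives V.
R would need Y and Q (Rule 3), but Q is never established.
V: reached.
Q would need Y and F (Rule 1), but F is never established.
Reached: V — 1 of the 3.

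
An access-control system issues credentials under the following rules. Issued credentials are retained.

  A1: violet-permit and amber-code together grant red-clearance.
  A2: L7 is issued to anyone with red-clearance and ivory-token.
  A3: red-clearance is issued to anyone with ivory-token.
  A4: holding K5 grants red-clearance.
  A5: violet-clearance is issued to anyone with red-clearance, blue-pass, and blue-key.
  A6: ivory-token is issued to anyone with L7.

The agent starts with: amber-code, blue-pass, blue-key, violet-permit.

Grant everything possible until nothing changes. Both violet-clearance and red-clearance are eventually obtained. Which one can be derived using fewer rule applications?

red-clearance

red-clearance: Holding violet-permit and amber-code grants red-clearance (A1). [1 rule application]
violet-clearance: Holding violet-permit and amber-code grants red-clearance (A1). Holding red-clearance, blue-pass, and blue-key grants violet-clearance (A5). [2 rule applications]
red-clearance needs fewer.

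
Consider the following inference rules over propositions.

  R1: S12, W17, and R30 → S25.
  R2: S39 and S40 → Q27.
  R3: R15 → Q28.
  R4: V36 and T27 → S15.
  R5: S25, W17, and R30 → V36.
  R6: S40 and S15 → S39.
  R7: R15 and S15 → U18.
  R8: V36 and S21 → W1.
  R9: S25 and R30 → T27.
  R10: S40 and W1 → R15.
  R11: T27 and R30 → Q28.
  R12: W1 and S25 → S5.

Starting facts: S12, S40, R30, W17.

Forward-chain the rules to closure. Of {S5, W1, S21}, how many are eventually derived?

0

S5 would need W1 and S25 (R12), but W1 is never established.
W1 would need V36 and S21 (R8), but S21 is never established.
No rule produces S21, and it is not given.
None of the 3 are reached.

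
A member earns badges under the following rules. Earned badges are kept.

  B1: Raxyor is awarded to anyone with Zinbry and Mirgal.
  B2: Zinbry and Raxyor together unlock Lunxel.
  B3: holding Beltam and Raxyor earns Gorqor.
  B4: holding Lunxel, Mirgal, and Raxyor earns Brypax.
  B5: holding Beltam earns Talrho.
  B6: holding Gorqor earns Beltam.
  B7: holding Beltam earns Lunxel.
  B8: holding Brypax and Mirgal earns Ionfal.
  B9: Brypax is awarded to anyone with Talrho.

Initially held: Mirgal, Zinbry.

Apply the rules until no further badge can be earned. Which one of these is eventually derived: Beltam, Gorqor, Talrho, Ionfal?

Ionfal

With Zinbry and Mirgal, Raxyor is earned (B1).
With Zinbry and Raxyor, Lunxel is earned (B2).
With Lunxel, Mirgal, and Raxyor, Brypax is earned (B4).
With Brypax and Mirgal, Ionfal is earned (B8).
Beltam would need Gorqor (B6), but Gorqor is never earned. Talrho would need Beltam (B5), but Beltam is never earned. Gorqor would need Beltam and Raxyor (B3), but Beltam is never earned.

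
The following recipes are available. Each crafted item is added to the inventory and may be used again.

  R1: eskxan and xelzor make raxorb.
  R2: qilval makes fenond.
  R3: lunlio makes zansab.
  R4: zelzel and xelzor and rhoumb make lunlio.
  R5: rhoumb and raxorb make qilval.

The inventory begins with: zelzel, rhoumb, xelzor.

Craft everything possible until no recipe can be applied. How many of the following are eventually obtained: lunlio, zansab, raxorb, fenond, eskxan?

2

zelzel and xelzor and rhoumb → lunlio (R4).
lunlio → zansab (R3).
lunlio: reached.
zansab: reached.
raxorb would need eskxan and xelzor (R1), but eskxan is never obtained.
fenond would need qilval (R2), but qilval is never obtained.
No rule produces eskxan, and it is not given.
Reached: lunlio and zansab — 2 of the 5.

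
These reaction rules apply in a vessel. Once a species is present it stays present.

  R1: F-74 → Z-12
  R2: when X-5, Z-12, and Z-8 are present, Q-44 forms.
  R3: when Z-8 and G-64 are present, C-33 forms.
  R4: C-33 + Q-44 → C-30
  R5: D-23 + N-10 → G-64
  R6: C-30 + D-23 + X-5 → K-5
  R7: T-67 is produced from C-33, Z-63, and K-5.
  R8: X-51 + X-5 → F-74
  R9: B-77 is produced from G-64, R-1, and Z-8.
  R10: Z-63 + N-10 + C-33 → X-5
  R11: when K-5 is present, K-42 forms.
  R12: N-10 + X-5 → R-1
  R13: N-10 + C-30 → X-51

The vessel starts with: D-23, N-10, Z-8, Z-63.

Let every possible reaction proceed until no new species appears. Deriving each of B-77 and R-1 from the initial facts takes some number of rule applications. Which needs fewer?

R-1

R-1: D-23 and N-10 present → G-64 forms (R5). Z-8 and G-64 present → C-33 forms (R3). Z-63, N-10, and C-33 present → X-5 forms (R10). N-10 and X-5 present → R-1 forms (R12). [4 rule applications]
B-77: D-23 and N-10 present → G-64 forms (R5). Z-8 and G-64 present → C-33 forms (R3). Z-63, N-10, and C-33 present → X-5 forms (R10). N-10 and X-5 present → R-1 forms (R12). G-64, R-1, and Z-8 present → B-77 forms (R9). [5 rule applications]
R-1 needs fewer.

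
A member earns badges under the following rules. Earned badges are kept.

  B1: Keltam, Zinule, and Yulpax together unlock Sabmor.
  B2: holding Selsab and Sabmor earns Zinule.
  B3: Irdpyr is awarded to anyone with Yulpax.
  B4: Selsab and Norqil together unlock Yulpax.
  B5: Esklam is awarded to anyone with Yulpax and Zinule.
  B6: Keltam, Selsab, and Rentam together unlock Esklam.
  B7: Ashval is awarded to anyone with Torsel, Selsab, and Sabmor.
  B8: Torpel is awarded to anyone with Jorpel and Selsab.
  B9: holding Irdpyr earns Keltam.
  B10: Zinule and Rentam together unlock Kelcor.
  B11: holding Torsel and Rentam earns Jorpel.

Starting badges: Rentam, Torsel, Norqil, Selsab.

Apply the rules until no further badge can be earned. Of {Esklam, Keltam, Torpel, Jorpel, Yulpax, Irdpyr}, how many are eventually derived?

With Selsab and Norqil, Yulpax is earned (B4).
With Torsel and Rentam, Jorpel is earned (B11).
With Jorpel and Selsab, Torpel is earned (B8).
With Yulpax, Irdpyr is earned (B3).
With Irdpyr, Keltam is earned (B9).
With Keltam, Selsab, and Rentam, Esklam is earned (B6).
Esklam: reached.
Keltam: reached.
Torpel: reached.
Jorpel: reached.
Yulpax: reached.
Irdpyr: reached.
All 6 are reached.

6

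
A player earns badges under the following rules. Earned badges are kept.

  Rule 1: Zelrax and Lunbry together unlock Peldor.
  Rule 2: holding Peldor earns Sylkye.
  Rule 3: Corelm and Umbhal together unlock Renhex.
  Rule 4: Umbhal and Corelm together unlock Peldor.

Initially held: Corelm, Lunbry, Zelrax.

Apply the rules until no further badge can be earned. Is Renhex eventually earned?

Renhex would need Corelm and Umbhal (Rule 3), but Umbhal is never earned.

No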